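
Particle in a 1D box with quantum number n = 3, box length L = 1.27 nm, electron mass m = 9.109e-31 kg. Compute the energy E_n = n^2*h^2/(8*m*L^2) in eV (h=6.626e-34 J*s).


E = n^2 * h^2 / (8 * m * L^2)
= 3^2 * (6.626e-34)^2 / (8 * 9.109e-31 * (1.27e-9)^2)
= 9 * 4.3904e-67 / (8 * 9.109e-31 * 1.6129e-18)
= 3.3618e-19 J
= 2.0985 eV

2.0985


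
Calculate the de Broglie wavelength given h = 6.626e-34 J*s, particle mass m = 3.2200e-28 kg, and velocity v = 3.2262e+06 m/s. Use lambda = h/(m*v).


lambda = h / (m * v)
= 6.626e-34 / (3.2200e-28 * 3.2262e+06)
= 6.626e-34 / 1.0388e-21
= 6.3783e-13 m

6.3783e-13


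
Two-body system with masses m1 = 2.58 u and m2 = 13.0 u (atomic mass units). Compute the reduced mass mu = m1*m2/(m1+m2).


mu = m1 * m2 / (m1 + m2)
= 2.58 * 13.0 / (2.58 + 13.0)
= 33.54 / 15.58
= 2.1528 u

2.1528


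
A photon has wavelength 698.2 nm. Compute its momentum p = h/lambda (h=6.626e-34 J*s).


p = h / lambda
= 6.626e-34 / (698.2e-9)
= 6.626e-34 / 6.9820e-07
= 9.4901e-28 kg*m/s

9.4901e-28


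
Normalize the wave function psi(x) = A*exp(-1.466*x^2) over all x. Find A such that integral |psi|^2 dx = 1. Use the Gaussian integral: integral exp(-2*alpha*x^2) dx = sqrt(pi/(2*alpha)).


integral |psi|^2 dx = A^2 * sqrt(pi/(2*alpha)) = 1
A^2 = sqrt(2*alpha/pi)
= sqrt(2 * 1.466 / pi)
= 0.966067
A = sqrt(0.966067)
= 0.9829

0.9829


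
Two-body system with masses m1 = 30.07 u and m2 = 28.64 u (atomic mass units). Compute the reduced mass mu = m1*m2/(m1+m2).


mu = m1 * m2 / (m1 + m2)
= 30.07 * 28.64 / (30.07 + 28.64)
= 861.2048 / 58.71
= 14.6688 u

14.6688


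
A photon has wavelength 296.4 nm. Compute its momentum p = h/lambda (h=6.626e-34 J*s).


p = h / lambda
= 6.626e-34 / (296.4e-9)
= 6.626e-34 / 2.9640e-07
= 2.2355e-27 kg*m/s

2.2355e-27


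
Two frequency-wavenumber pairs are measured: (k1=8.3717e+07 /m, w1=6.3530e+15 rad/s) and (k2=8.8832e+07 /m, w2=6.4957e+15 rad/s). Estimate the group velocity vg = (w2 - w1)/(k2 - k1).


vg = (w2 - w1) / (k2 - k1)
= (6.4957e+15 - 6.3530e+15) / (8.8832e+07 - 8.3717e+07)
= 1.4270e+14 / 5.1150e+06
= 2.7898e+07 m/s

2.7898e+07


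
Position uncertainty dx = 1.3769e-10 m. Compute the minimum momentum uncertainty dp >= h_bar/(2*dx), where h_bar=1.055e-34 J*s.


dp = h_bar / (2 * dx)
= 1.055e-34 / (2 * 1.3769e-10)
= 1.055e-34 / 2.7538e-10
= 3.8311e-25 kg*m/s

3.8311e-25


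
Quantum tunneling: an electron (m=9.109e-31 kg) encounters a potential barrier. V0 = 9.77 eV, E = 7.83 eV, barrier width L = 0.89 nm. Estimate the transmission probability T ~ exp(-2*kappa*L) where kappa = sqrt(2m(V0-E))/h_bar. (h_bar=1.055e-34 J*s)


V0 - E = 1.94 eV = 3.1079e-19 J
kappa = sqrt(2 * m * (V0-E)) / h_bar
= sqrt(2 * 9.109e-31 * 3.1079e-19) / 1.055e-34
= 7.1323e+09 /m
2*kappa*L = 2 * 7.1323e+09 * 0.89e-9
= 12.6955
T = exp(-12.6955) = 3.064868e-06

3.064868e-06


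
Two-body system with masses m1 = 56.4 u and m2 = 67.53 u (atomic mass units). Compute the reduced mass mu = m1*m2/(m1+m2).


mu = m1 * m2 / (m1 + m2)
= 56.4 * 67.53 / (56.4 + 67.53)
= 3808.692 / 123.93
= 30.7326 u

30.7326


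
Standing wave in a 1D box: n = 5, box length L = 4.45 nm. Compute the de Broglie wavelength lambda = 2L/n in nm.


lambda = 2L / n
= 2 * 4.45 / 5
= 8.9 / 5
= 1.78 nm

1.78


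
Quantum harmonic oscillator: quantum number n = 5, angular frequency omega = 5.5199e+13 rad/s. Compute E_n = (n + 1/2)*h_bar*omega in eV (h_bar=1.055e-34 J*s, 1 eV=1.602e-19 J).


E = (n + 1/2) * h_bar * omega
= (5 + 0.5) * 1.055e-34 * 5.5199e+13
= 5.5 * 5.8235e-21
= 3.2029e-20 J
= 0.1999 eV

0.1999


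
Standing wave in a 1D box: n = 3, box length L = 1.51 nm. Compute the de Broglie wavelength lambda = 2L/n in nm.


lambda = 2L / n
= 2 * 1.51 / 3
= 3.02 / 3
= 1.0067 nm

1.0067


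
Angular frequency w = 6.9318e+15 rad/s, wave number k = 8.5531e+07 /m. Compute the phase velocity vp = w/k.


vp = w / k
= 6.9318e+15 / 8.5531e+07
= 8.1044e+07 m/s

8.1044e+07


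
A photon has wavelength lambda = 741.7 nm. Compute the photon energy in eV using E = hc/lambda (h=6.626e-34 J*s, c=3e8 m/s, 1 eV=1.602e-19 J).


E = hc / lambda
= (6.626e-34)(3e8) / (741.7e-9)
= 1.9878e-25 / 7.4170e-07
= 2.6801e-19 J
Converting to eV: 2.6801e-19 / 1.602e-19
= 1.6729 eV

1.6729


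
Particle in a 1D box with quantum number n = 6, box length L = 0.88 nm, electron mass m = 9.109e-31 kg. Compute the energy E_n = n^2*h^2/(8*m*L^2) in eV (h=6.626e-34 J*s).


E = n^2 * h^2 / (8 * m * L^2)
= 6^2 * (6.626e-34)^2 / (8 * 9.109e-31 * (0.88e-9)^2)
= 36 * 4.3904e-67 / (8 * 9.109e-31 * 7.7440e-19)
= 2.8008e-18 J
= 17.483 eV

17.483


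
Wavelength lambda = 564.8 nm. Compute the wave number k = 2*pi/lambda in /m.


k = 2 * pi / lambda
= 6.2832 / (564.8e-9)
= 6.2832 / 5.6480e-07
= 1.1125e+07 /m

1.1125e+07


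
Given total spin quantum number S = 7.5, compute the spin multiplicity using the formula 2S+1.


Spin multiplicity = 2S + 1
= 2 * 7.5 + 1
= 15.0 + 1
= 16

16


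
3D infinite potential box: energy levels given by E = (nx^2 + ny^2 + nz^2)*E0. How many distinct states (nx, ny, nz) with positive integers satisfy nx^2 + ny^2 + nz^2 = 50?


Enumerate all (nx, ny, nz) with nx^2 + ny^2 + nz^2 = 50:
(3,4,5)
(3,5,4)
(4,3,5)
(4,5,3)
(5,3,4)
(5,4,3)
Total degeneracy = 6

6


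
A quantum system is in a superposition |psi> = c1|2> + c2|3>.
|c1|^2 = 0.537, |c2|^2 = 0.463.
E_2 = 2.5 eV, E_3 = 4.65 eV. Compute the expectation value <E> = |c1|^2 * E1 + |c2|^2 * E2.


<E> = |c1|^2 * E1 + |c2|^2 * E2
= 0.537 * 2.5 + 0.463 * 4.65
= 1.3425 + 2.153
= 3.4954 eV

3.4954


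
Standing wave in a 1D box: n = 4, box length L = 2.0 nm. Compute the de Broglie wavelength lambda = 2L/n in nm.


lambda = 2L / n
= 2 * 2.0 / 4
= 4.0 / 4
= 1.0 nm

1.0


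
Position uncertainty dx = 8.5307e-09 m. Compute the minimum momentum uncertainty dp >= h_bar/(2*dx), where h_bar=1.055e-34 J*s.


dp = h_bar / (2 * dx)
= 1.055e-34 / (2 * 8.5307e-09)
= 1.055e-34 / 1.7061e-08
= 6.1835e-27 kg*m/s

6.1835e-27


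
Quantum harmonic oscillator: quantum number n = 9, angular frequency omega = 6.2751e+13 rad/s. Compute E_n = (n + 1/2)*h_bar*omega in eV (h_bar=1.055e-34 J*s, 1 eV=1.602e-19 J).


E = (n + 1/2) * h_bar * omega
= (9 + 0.5) * 1.055e-34 * 6.2751e+13
= 9.5 * 6.6202e-21
= 6.2892e-20 J
= 0.3926 eV

0.3926


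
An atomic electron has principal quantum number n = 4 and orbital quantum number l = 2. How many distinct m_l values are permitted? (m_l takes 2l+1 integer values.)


m_l ranges from -l to +l in integer steps
So m_l goes from -2 to +2
Count = 2l + 1 = 2*2 + 1
= 5

5


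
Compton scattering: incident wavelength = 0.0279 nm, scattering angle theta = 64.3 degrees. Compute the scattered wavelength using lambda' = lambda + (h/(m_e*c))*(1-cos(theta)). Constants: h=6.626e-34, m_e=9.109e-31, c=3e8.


Compton wavelength: h/(m_e*c) = 2.4247e-12 m
d_lambda = 2.4247e-12 * (1 - cos(64.3 deg))
= 2.4247e-12 * 0.566341
= 1.3732e-12 m = 0.001373 nm
lambda' = 0.0279 + 0.001373
= 0.029273 nm

0.029273


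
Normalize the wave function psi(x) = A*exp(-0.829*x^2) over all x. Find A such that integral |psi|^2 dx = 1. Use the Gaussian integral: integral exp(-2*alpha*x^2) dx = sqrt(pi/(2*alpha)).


integral |psi|^2 dx = A^2 * sqrt(pi/(2*alpha)) = 1
A^2 = sqrt(2*alpha/pi)
= sqrt(2 * 0.829 / pi)
= 0.726469
A = sqrt(0.726469)
= 0.8523

0.8523


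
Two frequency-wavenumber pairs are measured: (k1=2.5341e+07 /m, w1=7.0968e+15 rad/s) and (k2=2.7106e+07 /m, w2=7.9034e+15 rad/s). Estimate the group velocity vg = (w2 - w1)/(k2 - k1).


vg = (w2 - w1) / (k2 - k1)
= (7.9034e+15 - 7.0968e+15) / (2.7106e+07 - 2.5341e+07)
= 8.0660e+14 / 1.7650e+06
= 4.5700e+08 m/s

4.5700e+08


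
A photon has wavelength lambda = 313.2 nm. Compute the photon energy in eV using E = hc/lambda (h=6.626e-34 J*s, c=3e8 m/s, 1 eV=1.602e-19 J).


E = hc / lambda
= (6.626e-34)(3e8) / (313.2e-9)
= 1.9878e-25 / 3.1320e-07
= 6.3467e-19 J
Converting to eV: 6.3467e-19 / 1.602e-19
= 3.9618 eV

3.9618


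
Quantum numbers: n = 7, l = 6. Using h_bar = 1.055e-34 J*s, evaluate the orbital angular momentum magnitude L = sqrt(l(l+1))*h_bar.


L = sqrt(l*(l+1)) * h_bar
= sqrt(6 * 7) * 1.055e-34
= sqrt(42) * 1.055e-34
= 6.4807 * 1.055e-34
= 6.8372e-34 J*s

6.8372e-34


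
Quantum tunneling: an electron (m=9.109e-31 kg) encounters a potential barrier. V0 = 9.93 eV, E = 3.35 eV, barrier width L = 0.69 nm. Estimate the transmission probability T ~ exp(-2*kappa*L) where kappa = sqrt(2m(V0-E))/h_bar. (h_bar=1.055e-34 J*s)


V0 - E = 6.58 eV = 1.0541e-18 J
kappa = sqrt(2 * m * (V0-E)) / h_bar
= sqrt(2 * 9.109e-31 * 1.0541e-18) / 1.055e-34
= 1.3135e+10 /m
2*kappa*L = 2 * 1.3135e+10 * 0.69e-9
= 18.1268
T = exp(-18.1268) = 1.341622e-08

1.341622e-08


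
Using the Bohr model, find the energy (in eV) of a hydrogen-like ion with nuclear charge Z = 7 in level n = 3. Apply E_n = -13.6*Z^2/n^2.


E_n = -13.6 * Z^2 / n^2
= -13.6 * 7^2 / 3^2
= -13.6 * 49 / 9
= -74.0444 eV

-74.0444


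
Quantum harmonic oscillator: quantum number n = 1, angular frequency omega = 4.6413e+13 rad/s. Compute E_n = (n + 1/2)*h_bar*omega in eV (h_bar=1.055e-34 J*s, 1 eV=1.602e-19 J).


E = (n + 1/2) * h_bar * omega
= (1 + 0.5) * 1.055e-34 * 4.6413e+13
= 1.5 * 4.8966e-21
= 7.3449e-21 J
= 0.0458 eV

0.0458


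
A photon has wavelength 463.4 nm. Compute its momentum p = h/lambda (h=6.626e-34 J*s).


p = h / lambda
= 6.626e-34 / (463.4e-9)
= 6.626e-34 / 4.6340e-07
= 1.4299e-27 kg*m/s

1.4299e-27


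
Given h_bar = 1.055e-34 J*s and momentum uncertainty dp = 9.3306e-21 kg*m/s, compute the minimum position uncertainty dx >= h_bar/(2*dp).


dx = h_bar / (2 * dp)
= 1.055e-34 / (2 * 9.3306e-21)
= 1.055e-34 / 1.8661e-20
= 5.6534e-15 m

5.6534e-15


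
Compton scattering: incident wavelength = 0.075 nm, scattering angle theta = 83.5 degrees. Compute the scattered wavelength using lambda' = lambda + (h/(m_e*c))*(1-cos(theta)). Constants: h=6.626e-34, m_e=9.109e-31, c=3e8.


Compton wavelength: h/(m_e*c) = 2.4247e-12 m
d_lambda = 2.4247e-12 * (1 - cos(83.5 deg))
= 2.4247e-12 * 0.886797
= 2.1502e-12 m = 0.00215 nm
lambda' = 0.075 + 0.00215
= 0.07715 nm

0.07715


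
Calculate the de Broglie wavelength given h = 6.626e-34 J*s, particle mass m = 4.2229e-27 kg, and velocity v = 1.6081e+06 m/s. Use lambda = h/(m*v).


lambda = h / (m * v)
= 6.626e-34 / (4.2229e-27 * 1.6081e+06)
= 6.626e-34 / 6.7908e-21
= 9.7573e-14 m

9.7573e-14


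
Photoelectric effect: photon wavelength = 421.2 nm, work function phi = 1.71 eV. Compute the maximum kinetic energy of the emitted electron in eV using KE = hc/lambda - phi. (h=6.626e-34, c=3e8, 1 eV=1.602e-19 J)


E_photon = hc / lambda
= (6.626e-34)(3e8) / (421.2e-9)
= 4.7194e-19 J
= 2.9459 eV
KE = E_photon - phi
= 2.9459 - 1.71
= 1.2359 eV

1.2359


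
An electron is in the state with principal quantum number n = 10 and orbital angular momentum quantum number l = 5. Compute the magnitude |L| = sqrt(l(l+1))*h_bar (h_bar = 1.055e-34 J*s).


L = sqrt(l*(l+1)) * h_bar
= sqrt(5 * 6) * 1.055e-34
= sqrt(30) * 1.055e-34
= 5.4772 * 1.055e-34
= 5.7785e-34 J*s

5.7785e-34


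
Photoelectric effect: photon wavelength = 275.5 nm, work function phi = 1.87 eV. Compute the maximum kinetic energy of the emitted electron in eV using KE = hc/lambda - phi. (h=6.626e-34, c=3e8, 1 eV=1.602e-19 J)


E_photon = hc / lambda
= (6.626e-34)(3e8) / (275.5e-9)
= 7.2152e-19 J
= 4.5039 eV
KE = E_photon - phi
= 4.5039 - 1.87
= 2.6339 eV

2.6339


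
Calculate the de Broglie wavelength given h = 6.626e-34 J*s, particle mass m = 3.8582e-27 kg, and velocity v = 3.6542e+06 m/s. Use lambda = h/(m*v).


lambda = h / (m * v)
= 6.626e-34 / (3.8582e-27 * 3.6542e+06)
= 6.626e-34 / 1.4099e-20
= 4.6997e-14 m

4.6997e-14


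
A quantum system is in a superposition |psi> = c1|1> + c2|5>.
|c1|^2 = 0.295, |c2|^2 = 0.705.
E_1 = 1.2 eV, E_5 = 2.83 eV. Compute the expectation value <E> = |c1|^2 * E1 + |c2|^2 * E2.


<E> = |c1|^2 * E1 + |c2|^2 * E2
= 0.295 * 1.2 + 0.705 * 2.83
= 0.354 + 1.9951
= 2.3491 eV

2.3491


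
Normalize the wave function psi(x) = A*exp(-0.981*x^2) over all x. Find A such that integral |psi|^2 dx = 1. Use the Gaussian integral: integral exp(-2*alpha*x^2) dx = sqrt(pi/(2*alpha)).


integral |psi|^2 dx = A^2 * sqrt(pi/(2*alpha)) = 1
A^2 = sqrt(2*alpha/pi)
= sqrt(2 * 0.981 / pi)
= 0.790268
A = sqrt(0.790268)
= 0.889

0.889


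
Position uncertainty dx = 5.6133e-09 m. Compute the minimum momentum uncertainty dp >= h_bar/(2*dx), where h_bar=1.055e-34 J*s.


dp = h_bar / (2 * dx)
= 1.055e-34 / (2 * 5.6133e-09)
= 1.055e-34 / 1.1227e-08
= 9.3973e-27 kg*m/s

9.3973e-27


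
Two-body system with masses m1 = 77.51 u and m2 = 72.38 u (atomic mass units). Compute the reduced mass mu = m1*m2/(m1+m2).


mu = m1 * m2 / (m1 + m2)
= 77.51 * 72.38 / (77.51 + 72.38)
= 5610.1738 / 149.89
= 37.4286 u

37.4286


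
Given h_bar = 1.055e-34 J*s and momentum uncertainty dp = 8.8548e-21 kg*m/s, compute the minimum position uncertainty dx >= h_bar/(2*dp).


dx = h_bar / (2 * dp)
= 1.055e-34 / (2 * 8.8548e-21)
= 1.055e-34 / 1.7710e-20
= 5.9572e-15 m

5.9572e-15


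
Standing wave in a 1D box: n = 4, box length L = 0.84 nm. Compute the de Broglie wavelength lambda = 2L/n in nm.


lambda = 2L / n
= 2 * 0.84 / 4
= 1.68 / 4
= 0.42 nm

0.42


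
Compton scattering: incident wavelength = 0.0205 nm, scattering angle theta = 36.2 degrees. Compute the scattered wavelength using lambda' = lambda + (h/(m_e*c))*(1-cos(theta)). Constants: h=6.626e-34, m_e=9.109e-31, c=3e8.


Compton wavelength: h/(m_e*c) = 2.4247e-12 m
d_lambda = 2.4247e-12 * (1 - cos(36.2 deg))
= 2.4247e-12 * 0.19304
= 4.6806e-13 m = 0.000468 nm
lambda' = 0.0205 + 0.000468
= 0.020968 nm

0.020968


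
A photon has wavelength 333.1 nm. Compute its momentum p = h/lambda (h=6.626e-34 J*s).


p = h / lambda
= 6.626e-34 / (333.1e-9)
= 6.626e-34 / 3.3310e-07
= 1.9892e-27 kg*m/s

1.9892e-27


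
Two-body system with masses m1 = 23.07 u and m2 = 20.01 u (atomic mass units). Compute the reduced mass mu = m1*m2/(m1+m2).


mu = m1 * m2 / (m1 + m2)
= 23.07 * 20.01 / (23.07 + 20.01)
= 461.6307 / 43.08
= 10.7157 u

10.7157


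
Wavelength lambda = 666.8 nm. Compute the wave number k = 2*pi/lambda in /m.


k = 2 * pi / lambda
= 6.2832 / (666.8e-9)
= 6.2832 / 6.6680e-07
= 9.4229e+06 /m

9.4229e+06


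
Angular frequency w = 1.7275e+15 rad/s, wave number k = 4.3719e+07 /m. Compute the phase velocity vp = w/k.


vp = w / k
= 1.7275e+15 / 4.3719e+07
= 3.9514e+07 m/s

3.9514e+07


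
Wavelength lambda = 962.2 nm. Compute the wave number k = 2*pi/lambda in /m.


k = 2 * pi / lambda
= 6.2832 / (962.2e-9)
= 6.2832 / 9.6220e-07
= 6.5300e+06 /m

6.5300e+06


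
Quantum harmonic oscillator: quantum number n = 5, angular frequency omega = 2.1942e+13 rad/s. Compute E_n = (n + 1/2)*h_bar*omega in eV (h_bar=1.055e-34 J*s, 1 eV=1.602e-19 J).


E = (n + 1/2) * h_bar * omega
= (5 + 0.5) * 1.055e-34 * 2.1942e+13
= 5.5 * 2.3149e-21
= 1.2732e-20 J
= 0.0795 eV

0.0795


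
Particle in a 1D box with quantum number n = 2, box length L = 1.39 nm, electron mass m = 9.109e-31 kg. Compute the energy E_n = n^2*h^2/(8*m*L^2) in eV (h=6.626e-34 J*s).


E = n^2 * h^2 / (8 * m * L^2)
= 2^2 * (6.626e-34)^2 / (8 * 9.109e-31 * (1.39e-9)^2)
= 4 * 4.3904e-67 / (8 * 9.109e-31 * 1.9321e-18)
= 1.2473e-19 J
= 0.7786 eV

0.7786


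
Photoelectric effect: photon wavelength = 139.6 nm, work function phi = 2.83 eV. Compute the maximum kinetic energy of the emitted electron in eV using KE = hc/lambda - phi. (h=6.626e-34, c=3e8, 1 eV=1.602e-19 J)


E_photon = hc / lambda
= (6.626e-34)(3e8) / (139.6e-9)
= 1.4239e-18 J
= 8.8884 eV
KE = E_photon - phi
= 8.8884 - 2.83
= 6.0584 eV

6.0584


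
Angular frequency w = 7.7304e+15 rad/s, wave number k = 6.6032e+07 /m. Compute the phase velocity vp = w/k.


vp = w / k
= 7.7304e+15 / 6.6032e+07
= 1.1707e+08 m/s

1.1707e+08


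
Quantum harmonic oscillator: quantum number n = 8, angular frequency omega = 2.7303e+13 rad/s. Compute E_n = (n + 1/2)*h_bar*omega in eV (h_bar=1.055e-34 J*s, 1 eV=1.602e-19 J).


E = (n + 1/2) * h_bar * omega
= (8 + 0.5) * 1.055e-34 * 2.7303e+13
= 8.5 * 2.8805e-21
= 2.4484e-20 J
= 0.1528 eV

0.1528


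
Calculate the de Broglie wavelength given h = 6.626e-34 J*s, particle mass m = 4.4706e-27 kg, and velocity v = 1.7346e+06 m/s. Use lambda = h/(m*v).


lambda = h / (m * v)
= 6.626e-34 / (4.4706e-27 * 1.7346e+06)
= 6.626e-34 / 7.7547e-21
= 8.5445e-14 m

8.5445e-14


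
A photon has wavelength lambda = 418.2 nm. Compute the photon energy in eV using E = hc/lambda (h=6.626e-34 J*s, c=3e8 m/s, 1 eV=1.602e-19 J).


E = hc / lambda
= (6.626e-34)(3e8) / (418.2e-9)
= 1.9878e-25 / 4.1820e-07
= 4.7532e-19 J
Converting to eV: 4.7532e-19 / 1.602e-19
= 2.9671 eV

2.9671


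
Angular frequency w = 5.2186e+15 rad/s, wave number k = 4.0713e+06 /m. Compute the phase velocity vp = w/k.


vp = w / k
= 5.2186e+15 / 4.0713e+06
= 1.2818e+09 m/s

1.2818e+09


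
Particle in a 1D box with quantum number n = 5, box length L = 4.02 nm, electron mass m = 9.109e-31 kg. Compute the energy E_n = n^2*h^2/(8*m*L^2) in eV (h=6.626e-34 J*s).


E = n^2 * h^2 / (8 * m * L^2)
= 5^2 * (6.626e-34)^2 / (8 * 9.109e-31 * (4.02e-9)^2)
= 25 * 4.3904e-67 / (8 * 9.109e-31 * 1.6160e-17)
= 9.3203e-20 J
= 0.5818 eV

0.5818


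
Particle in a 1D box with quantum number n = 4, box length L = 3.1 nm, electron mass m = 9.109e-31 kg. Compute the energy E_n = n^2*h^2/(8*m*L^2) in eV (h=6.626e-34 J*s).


E = n^2 * h^2 / (8 * m * L^2)
= 4^2 * (6.626e-34)^2 / (8 * 9.109e-31 * (3.1e-9)^2)
= 16 * 4.3904e-67 / (8 * 9.109e-31 * 9.6100e-18)
= 1.0031e-19 J
= 0.6261 eV

0.6261


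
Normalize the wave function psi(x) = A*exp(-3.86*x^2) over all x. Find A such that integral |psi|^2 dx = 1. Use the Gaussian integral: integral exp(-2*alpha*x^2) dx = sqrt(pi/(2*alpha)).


integral |psi|^2 dx = A^2 * sqrt(pi/(2*alpha)) = 1
A^2 = sqrt(2*alpha/pi)
= sqrt(2 * 3.86 / pi)
= 1.567594
A = sqrt(1.567594)
= 1.252

1.252


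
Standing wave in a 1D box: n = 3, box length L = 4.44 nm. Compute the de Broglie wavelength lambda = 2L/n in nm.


lambda = 2L / n
= 2 * 4.44 / 3
= 8.88 / 3
= 2.96 nm

2.96


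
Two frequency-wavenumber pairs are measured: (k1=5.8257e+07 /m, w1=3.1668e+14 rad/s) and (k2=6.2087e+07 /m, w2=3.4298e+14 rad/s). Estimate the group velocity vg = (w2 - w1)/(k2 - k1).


vg = (w2 - w1) / (k2 - k1)
= (3.4298e+14 - 3.1668e+14) / (6.2087e+07 - 5.8257e+07)
= 2.6300e+13 / 3.8300e+06
= 6.8668e+06 m/s

6.8668e+06


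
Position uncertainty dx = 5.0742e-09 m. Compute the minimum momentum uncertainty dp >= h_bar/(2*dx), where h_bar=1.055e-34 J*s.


dp = h_bar / (2 * dx)
= 1.055e-34 / (2 * 5.0742e-09)
= 1.055e-34 / 1.0148e-08
= 1.0396e-26 kg*m/s

1.0396e-26


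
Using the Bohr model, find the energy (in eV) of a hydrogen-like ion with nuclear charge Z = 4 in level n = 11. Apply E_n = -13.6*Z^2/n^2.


E_n = -13.6 * Z^2 / n^2
= -13.6 * 4^2 / 11^2
= -13.6 * 16 / 121
= -1.7983 eV

-1.7983


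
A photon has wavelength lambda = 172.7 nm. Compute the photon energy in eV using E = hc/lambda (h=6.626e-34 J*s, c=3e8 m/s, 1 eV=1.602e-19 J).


E = hc / lambda
= (6.626e-34)(3e8) / (172.7e-9)
= 1.9878e-25 / 1.7270e-07
= 1.1510e-18 J
Converting to eV: 1.1510e-18 / 1.602e-19
= 7.1849 eV

7.1849


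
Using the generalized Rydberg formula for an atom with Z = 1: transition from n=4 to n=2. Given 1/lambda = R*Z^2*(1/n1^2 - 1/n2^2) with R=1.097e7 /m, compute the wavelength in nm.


1/lambda = R * Z^2 * (1/n1^2 - 1/n2^2)
= 1.097e7 * 1^2 * (1/2^2 - 1/4^2)
= 1.097e7 * 1 * (0.25 - 0.0625)
= 2.0569e+06 /m
lambda = 1 / 2.0569e+06
= 486.1744 nm

486.1744


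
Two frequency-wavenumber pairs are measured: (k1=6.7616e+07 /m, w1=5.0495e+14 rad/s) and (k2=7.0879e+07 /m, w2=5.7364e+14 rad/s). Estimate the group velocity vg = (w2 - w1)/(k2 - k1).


vg = (w2 - w1) / (k2 - k1)
= (5.7364e+14 - 5.0495e+14) / (7.0879e+07 - 6.7616e+07)
= 6.8690e+13 / 3.2630e+06
= 2.1051e+07 m/s

2.1051e+07


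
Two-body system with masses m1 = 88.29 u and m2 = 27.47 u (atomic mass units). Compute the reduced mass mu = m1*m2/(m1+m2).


mu = m1 * m2 / (m1 + m2)
= 88.29 * 27.47 / (88.29 + 27.47)
= 2425.3263 / 115.76
= 20.9513 u

20.9513


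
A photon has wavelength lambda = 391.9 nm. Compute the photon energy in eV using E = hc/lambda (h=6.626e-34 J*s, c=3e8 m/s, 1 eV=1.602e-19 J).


E = hc / lambda
= (6.626e-34)(3e8) / (391.9e-9)
= 1.9878e-25 / 3.9190e-07
= 5.0722e-19 J
Converting to eV: 5.0722e-19 / 1.602e-19
= 3.1662 eV

3.1662


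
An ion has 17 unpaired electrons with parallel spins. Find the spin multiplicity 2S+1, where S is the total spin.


Total spin S = N * (1/2) = 17 * 0.5 = 8.5
Spin multiplicity = 2S + 1
= 2 * 8.5 + 1
= 18

18


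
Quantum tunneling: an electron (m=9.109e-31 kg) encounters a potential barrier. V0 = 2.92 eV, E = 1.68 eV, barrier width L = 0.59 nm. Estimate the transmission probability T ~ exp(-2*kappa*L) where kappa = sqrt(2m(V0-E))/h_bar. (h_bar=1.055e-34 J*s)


V0 - E = 1.24 eV = 1.9865e-19 J
kappa = sqrt(2 * m * (V0-E)) / h_bar
= sqrt(2 * 9.109e-31 * 1.9865e-19) / 1.055e-34
= 5.7022e+09 /m
2*kappa*L = 2 * 5.7022e+09 * 0.59e-9
= 6.7286
T = exp(-6.7286) = 1.196257e-03

1.196257e-03


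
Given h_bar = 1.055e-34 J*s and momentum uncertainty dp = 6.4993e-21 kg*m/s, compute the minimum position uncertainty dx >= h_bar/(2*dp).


dx = h_bar / (2 * dp)
= 1.055e-34 / (2 * 6.4993e-21)
= 1.055e-34 / 1.2999e-20
= 8.1163e-15 m

8.1163e-15


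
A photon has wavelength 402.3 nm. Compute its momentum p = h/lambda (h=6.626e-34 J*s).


p = h / lambda
= 6.626e-34 / (402.3e-9)
= 6.626e-34 / 4.0230e-07
= 1.6470e-27 kg*m/s

1.6470e-27


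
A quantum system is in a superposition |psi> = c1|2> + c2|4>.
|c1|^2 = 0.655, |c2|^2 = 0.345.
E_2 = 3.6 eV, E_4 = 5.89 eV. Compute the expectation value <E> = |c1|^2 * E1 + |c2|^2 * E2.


<E> = |c1|^2 * E1 + |c2|^2 * E2
= 0.655 * 3.6 + 0.345 * 5.89
= 2.358 + 2.032
= 4.3901 eV

4.3901


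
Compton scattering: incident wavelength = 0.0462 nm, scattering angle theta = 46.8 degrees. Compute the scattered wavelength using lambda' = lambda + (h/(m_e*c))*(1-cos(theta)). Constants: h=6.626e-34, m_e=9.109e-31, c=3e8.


Compton wavelength: h/(m_e*c) = 2.4247e-12 m
d_lambda = 2.4247e-12 * (1 - cos(46.8 deg))
= 2.4247e-12 * 0.315453
= 7.6488e-13 m = 0.000765 nm
lambda' = 0.0462 + 0.000765
= 0.046965 nm

0.046965


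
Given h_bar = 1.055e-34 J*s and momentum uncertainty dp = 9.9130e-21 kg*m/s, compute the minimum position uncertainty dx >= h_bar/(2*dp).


dx = h_bar / (2 * dp)
= 1.055e-34 / (2 * 9.9130e-21)
= 1.055e-34 / 1.9826e-20
= 5.3213e-15 m

5.3213e-15


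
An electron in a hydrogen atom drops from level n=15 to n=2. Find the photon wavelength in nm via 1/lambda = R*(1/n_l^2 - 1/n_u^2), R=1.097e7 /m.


1/lambda = R * (1/n_l^2 - 1/n_u^2)
= 1.097e7 * (1/2^2 - 1/15^2)
= 1.097e7 * (0.25 - 0.004444)
= 1.097e7 * 0.245556
= 2.6937e+06 /m
lambda = 1 / 2.6937e+06 = 371.2305 nm

371.2305


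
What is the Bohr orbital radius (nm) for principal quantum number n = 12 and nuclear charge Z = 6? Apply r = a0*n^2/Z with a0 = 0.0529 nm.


r = a0 * n^2 / Z
= 0.0529 * 12^2 / 6
= 0.0529 * 144 / 6
= 1.2696 nm

1.2696


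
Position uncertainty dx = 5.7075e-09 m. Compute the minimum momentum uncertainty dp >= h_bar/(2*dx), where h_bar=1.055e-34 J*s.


dp = h_bar / (2 * dx)
= 1.055e-34 / (2 * 5.7075e-09)
= 1.055e-34 / 1.1415e-08
= 9.2422e-27 kg*m/s

9.2422e-27


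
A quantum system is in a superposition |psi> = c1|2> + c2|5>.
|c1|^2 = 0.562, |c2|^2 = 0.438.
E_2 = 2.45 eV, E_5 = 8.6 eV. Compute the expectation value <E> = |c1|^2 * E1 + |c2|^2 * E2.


<E> = |c1|^2 * E1 + |c2|^2 * E2
= 0.562 * 2.45 + 0.438 * 8.6
= 1.3769 + 3.7668
= 5.1437 eV

5.1437


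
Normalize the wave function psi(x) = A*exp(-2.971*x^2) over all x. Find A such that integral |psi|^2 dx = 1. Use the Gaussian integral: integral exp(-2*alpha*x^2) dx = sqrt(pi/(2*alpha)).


integral |psi|^2 dx = A^2 * sqrt(pi/(2*alpha)) = 1
A^2 = sqrt(2*alpha/pi)
= sqrt(2 * 2.971 / pi)
= 1.375281
A = sqrt(1.375281)
= 1.1727

1.1727


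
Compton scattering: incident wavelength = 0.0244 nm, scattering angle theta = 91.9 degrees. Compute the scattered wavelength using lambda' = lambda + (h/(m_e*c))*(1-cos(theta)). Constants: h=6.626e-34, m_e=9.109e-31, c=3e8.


Compton wavelength: h/(m_e*c) = 2.4247e-12 m
d_lambda = 2.4247e-12 * (1 - cos(91.9 deg))
= 2.4247e-12 * 1.033155
= 2.5051e-12 m = 0.002505 nm
lambda' = 0.0244 + 0.002505
= 0.026905 nm

0.026905


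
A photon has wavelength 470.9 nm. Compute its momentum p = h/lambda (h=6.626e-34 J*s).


p = h / lambda
= 6.626e-34 / (470.9e-9)
= 6.626e-34 / 4.7090e-07
= 1.4071e-27 kg*m/s

1.4071e-27


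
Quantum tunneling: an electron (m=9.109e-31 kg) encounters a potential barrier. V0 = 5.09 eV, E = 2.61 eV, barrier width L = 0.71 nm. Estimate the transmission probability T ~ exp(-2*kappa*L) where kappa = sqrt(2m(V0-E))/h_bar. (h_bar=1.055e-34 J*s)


V0 - E = 2.48 eV = 3.9730e-19 J
kappa = sqrt(2 * m * (V0-E)) / h_bar
= sqrt(2 * 9.109e-31 * 3.9730e-19) / 1.055e-34
= 8.0641e+09 /m
2*kappa*L = 2 * 8.0641e+09 * 0.71e-9
= 11.451
T = exp(-11.451) = 1.063885e-05

1.063885e-05


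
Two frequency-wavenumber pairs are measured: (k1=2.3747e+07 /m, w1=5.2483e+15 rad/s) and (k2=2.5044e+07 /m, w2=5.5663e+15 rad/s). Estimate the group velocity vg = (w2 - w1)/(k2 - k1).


vg = (w2 - w1) / (k2 - k1)
= (5.5663e+15 - 5.2483e+15) / (2.5044e+07 - 2.3747e+07)
= 3.1800e+14 / 1.2970e+06
= 2.4518e+08 m/s

2.4518e+08


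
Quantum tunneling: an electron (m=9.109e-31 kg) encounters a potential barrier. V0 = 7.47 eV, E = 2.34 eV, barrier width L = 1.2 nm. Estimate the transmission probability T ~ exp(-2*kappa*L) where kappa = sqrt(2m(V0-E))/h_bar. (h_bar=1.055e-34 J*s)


V0 - E = 5.13 eV = 8.2183e-19 J
kappa = sqrt(2 * m * (V0-E)) / h_bar
= sqrt(2 * 9.109e-31 * 8.2183e-19) / 1.055e-34
= 1.1598e+10 /m
2*kappa*L = 2 * 1.1598e+10 * 1.2e-9
= 27.8355
T = exp(-27.8355) = 8.150697e-13

8.150697e-13


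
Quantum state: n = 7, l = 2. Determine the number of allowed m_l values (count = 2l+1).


m_l ranges from -l to +l in integer steps
So m_l goes from -2 to +2
Count = 2l + 1 = 2*2 + 1
= 5

5


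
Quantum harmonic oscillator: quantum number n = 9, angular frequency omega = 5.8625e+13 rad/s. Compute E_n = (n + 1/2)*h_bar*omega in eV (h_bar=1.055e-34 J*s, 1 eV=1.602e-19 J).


E = (n + 1/2) * h_bar * omega
= (9 + 0.5) * 1.055e-34 * 5.8625e+13
= 9.5 * 6.1849e-21
= 5.8757e-20 J
= 0.3668 eV

0.3668


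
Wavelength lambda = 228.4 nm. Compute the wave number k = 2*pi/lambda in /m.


k = 2 * pi / lambda
= 6.2832 / (228.4e-9)
= 6.2832 / 2.2840e-07
= 2.7510e+07 /m

2.7510e+07


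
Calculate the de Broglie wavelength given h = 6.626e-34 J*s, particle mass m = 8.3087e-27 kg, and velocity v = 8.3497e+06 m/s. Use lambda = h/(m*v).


lambda = h / (m * v)
= 6.626e-34 / (8.3087e-27 * 8.3497e+06)
= 6.626e-34 / 6.9375e-20
= 9.5510e-15 m

9.5510e-15


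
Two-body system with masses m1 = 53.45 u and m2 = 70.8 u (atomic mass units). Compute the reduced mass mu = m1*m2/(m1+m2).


mu = m1 * m2 / (m1 + m2)
= 53.45 * 70.8 / (53.45 + 70.8)
= 3784.26 / 124.25
= 30.4568 u

30.4568


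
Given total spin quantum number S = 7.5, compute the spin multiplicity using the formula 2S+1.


Spin multiplicity = 2S + 1
= 2 * 7.5 + 1
= 15.0 + 1
= 16

16


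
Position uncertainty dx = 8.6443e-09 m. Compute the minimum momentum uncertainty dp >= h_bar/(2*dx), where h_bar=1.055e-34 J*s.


dp = h_bar / (2 * dx)
= 1.055e-34 / (2 * 8.6443e-09)
= 1.055e-34 / 1.7289e-08
= 6.1023e-27 kg*m/s

6.1023e-27


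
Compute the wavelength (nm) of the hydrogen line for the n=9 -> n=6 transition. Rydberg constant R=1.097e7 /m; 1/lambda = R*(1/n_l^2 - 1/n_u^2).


1/lambda = R * (1/n_l^2 - 1/n_u^2)
= 1.097e7 * (1/6^2 - 1/9^2)
= 1.097e7 * (0.027778 - 0.012346)
= 1.097e7 * 0.015432
= 1.6929e+05 /m
lambda = 1 / 1.6929e+05 = 5907.0191 nm

5907.0191


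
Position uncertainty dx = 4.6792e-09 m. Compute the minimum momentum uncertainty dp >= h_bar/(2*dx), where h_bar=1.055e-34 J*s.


dp = h_bar / (2 * dx)
= 1.055e-34 / (2 * 4.6792e-09)
= 1.055e-34 / 9.3584e-09
= 1.1273e-26 kg*m/s

1.1273e-26


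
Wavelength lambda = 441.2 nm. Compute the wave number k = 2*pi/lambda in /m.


k = 2 * pi / lambda
= 6.2832 / (441.2e-9)
= 6.2832 / 4.4120e-07
= 1.4241e+07 /m

1.4241e+07


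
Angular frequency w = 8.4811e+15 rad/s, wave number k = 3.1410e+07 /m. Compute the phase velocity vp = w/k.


vp = w / k
= 8.4811e+15 / 3.1410e+07
= 2.7001e+08 m/s

2.7001e+08


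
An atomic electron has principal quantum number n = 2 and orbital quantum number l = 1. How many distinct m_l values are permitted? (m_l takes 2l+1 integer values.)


m_l ranges from -l to +l in integer steps
So m_l goes from -1 to +1
Count = 2l + 1 = 2*1 + 1
= 3

3


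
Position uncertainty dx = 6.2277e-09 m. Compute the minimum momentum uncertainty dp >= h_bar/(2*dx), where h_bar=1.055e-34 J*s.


dp = h_bar / (2 * dx)
= 1.055e-34 / (2 * 6.2277e-09)
= 1.055e-34 / 1.2455e-08
= 8.4702e-27 kg*m/s

8.4702e-27


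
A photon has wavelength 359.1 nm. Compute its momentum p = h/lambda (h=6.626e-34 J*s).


p = h / lambda
= 6.626e-34 / (359.1e-9)
= 6.626e-34 / 3.5910e-07
= 1.8452e-27 kg*m/s

1.8452e-27


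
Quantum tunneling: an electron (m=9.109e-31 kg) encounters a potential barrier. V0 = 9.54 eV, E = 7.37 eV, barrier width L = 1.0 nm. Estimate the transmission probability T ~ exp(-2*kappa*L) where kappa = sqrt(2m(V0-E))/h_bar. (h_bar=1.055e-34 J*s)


V0 - E = 2.17 eV = 3.4763e-19 J
kappa = sqrt(2 * m * (V0-E)) / h_bar
= sqrt(2 * 9.109e-31 * 3.4763e-19) / 1.055e-34
= 7.5433e+09 /m
2*kappa*L = 2 * 7.5433e+09 * 1.0e-9
= 15.0865
T = exp(-15.0865) = 2.805489e-07

2.805489e-07


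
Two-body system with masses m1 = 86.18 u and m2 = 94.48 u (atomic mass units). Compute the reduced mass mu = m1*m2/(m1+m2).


mu = m1 * m2 / (m1 + m2)
= 86.18 * 94.48 / (86.18 + 94.48)
= 8142.2864 / 180.66
= 45.0697 u

45.0697


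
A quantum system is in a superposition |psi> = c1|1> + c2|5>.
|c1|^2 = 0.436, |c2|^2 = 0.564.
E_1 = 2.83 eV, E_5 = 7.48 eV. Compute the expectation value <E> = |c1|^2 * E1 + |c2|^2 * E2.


<E> = |c1|^2 * E1 + |c2|^2 * E2
= 0.436 * 2.83 + 0.564 * 7.48
= 1.2339 + 4.2187
= 5.4526 eV

5.4526


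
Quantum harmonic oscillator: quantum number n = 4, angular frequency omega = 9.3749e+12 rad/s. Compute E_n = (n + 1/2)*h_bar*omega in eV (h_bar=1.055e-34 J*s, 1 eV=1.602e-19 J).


E = (n + 1/2) * h_bar * omega
= (4 + 0.5) * 1.055e-34 * 9.3749e+12
= 4.5 * 9.8905e-22
= 4.4507e-21 J
= 0.0278 eV

0.0278


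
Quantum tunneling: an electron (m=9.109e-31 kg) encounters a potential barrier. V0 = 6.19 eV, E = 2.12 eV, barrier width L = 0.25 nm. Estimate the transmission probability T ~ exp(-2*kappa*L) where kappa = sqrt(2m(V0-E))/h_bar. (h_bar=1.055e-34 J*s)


V0 - E = 4.07 eV = 6.5201e-19 J
kappa = sqrt(2 * m * (V0-E)) / h_bar
= sqrt(2 * 9.109e-31 * 6.5201e-19) / 1.055e-34
= 1.0331e+10 /m
2*kappa*L = 2 * 1.0331e+10 * 0.25e-9
= 5.1653
T = exp(-5.1653) = 5.711295e-03

5.711295e-03


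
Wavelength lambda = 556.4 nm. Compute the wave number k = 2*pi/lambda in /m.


k = 2 * pi / lambda
= 6.2832 / (556.4e-9)
= 6.2832 / 5.5640e-07
= 1.1293e+07 /m

1.1293e+07


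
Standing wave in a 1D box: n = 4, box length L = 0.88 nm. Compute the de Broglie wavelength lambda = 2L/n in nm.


lambda = 2L / n
= 2 * 0.88 / 4
= 1.76 / 4
= 0.44 nm

0.44


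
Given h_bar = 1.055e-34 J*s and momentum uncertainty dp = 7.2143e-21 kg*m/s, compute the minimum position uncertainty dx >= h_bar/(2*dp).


dx = h_bar / (2 * dp)
= 1.055e-34 / (2 * 7.2143e-21)
= 1.055e-34 / 1.4429e-20
= 7.3119e-15 m

7.3119e-15


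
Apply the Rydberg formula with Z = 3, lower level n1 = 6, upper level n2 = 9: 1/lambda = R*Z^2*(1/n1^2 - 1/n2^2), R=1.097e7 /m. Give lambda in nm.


1/lambda = R * Z^2 * (1/n1^2 - 1/n2^2)
= 1.097e7 * 3^2 * (1/6^2 - 1/9^2)
= 1.097e7 * 9 * (0.027778 - 0.012346)
= 1.5236e+06 /m
lambda = 1 / 1.5236e+06
= 656.3355 nm

656.3355


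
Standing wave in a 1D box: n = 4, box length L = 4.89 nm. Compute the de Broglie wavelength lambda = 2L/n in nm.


lambda = 2L / n
= 2 * 4.89 / 4
= 9.78 / 4
= 2.445 nm

2.445


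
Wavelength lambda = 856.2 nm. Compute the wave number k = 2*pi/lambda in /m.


k = 2 * pi / lambda
= 6.2832 / (856.2e-9)
= 6.2832 / 8.5620e-07
= 7.3385e+06 /m

7.3385e+06


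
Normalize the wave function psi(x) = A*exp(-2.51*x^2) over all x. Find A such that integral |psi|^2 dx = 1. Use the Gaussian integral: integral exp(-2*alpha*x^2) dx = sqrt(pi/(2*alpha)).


integral |psi|^2 dx = A^2 * sqrt(pi/(2*alpha)) = 1
A^2 = sqrt(2*alpha/pi)
= sqrt(2 * 2.51 / pi)
= 1.264087
A = sqrt(1.264087)
= 1.1243

1.1243


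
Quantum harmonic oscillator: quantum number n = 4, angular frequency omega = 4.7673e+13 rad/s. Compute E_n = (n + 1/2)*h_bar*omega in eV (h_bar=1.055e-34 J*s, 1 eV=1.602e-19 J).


E = (n + 1/2) * h_bar * omega
= (4 + 0.5) * 1.055e-34 * 4.7673e+13
= 4.5 * 5.0295e-21
= 2.2633e-20 J
= 0.1413 eV

0.1413


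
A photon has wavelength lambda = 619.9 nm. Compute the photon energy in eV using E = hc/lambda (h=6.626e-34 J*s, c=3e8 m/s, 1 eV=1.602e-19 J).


E = hc / lambda
= (6.626e-34)(3e8) / (619.9e-9)
= 1.9878e-25 / 6.1990e-07
= 3.2066e-19 J
Converting to eV: 3.2066e-19 / 1.602e-19
= 2.0017 eV

2.0017


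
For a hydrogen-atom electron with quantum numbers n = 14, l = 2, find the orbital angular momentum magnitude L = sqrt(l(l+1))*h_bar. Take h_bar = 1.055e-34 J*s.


L = sqrt(l*(l+1)) * h_bar
= sqrt(2 * 3) * 1.055e-34
= sqrt(6) * 1.055e-34
= 2.4495 * 1.055e-34
= 2.5842e-34 J*s

2.5842e-34


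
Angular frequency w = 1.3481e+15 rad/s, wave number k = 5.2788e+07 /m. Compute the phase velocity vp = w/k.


vp = w / k
= 1.3481e+15 / 5.2788e+07
= 2.5538e+07 m/s

2.5538e+07


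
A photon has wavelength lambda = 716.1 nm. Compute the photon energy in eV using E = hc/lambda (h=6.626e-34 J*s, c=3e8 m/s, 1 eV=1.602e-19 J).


E = hc / lambda
= (6.626e-34)(3e8) / (716.1e-9)
= 1.9878e-25 / 7.1610e-07
= 2.7759e-19 J
Converting to eV: 2.7759e-19 / 1.602e-19
= 1.7328 eV

1.7328


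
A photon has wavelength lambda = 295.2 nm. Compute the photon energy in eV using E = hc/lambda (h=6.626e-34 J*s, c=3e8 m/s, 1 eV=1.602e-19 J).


E = hc / lambda
= (6.626e-34)(3e8) / (295.2e-9)
= 1.9878e-25 / 2.9520e-07
= 6.7337e-19 J
Converting to eV: 6.7337e-19 / 1.602e-19
= 4.2033 eV

4.2033


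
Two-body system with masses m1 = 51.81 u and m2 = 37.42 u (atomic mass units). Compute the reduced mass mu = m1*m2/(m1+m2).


mu = m1 * m2 / (m1 + m2)
= 51.81 * 37.42 / (51.81 + 37.42)
= 1938.7302 / 89.23
= 21.7273 u

21.7273


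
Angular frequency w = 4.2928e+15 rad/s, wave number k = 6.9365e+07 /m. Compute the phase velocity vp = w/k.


vp = w / k
= 4.2928e+15 / 6.9365e+07
= 6.1887e+07 m/s

6.1887e+07


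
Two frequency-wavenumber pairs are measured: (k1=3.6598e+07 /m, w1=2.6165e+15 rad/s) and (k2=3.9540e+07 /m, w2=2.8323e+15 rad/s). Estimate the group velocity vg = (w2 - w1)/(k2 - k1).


vg = (w2 - w1) / (k2 - k1)
= (2.8323e+15 - 2.6165e+15) / (3.9540e+07 - 3.6598e+07)
= 2.1580e+14 / 2.9420e+06
= 7.3351e+07 m/s

7.3351e+07


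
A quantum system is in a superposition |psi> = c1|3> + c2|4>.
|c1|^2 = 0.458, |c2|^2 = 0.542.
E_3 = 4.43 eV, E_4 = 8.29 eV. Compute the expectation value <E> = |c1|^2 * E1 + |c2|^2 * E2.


<E> = |c1|^2 * E1 + |c2|^2 * E2
= 0.458 * 4.43 + 0.542 * 8.29
= 2.0289 + 4.4932
= 6.5221 eV

6.5221


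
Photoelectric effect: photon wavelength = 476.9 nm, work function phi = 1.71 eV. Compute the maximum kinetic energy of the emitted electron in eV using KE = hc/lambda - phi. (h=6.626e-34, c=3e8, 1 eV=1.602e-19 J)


E_photon = hc / lambda
= (6.626e-34)(3e8) / (476.9e-9)
= 4.1682e-19 J
= 2.6019 eV
KE = E_photon - phi
= 2.6019 - 1.71
= 0.8919 eV

0.8919


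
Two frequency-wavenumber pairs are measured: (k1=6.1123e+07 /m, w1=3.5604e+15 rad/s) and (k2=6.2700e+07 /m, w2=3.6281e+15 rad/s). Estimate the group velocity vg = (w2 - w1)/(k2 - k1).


vg = (w2 - w1) / (k2 - k1)
= (3.6281e+15 - 3.5604e+15) / (6.2700e+07 - 6.1123e+07)
= 6.7700e+13 / 1.5770e+06
= 4.2930e+07 m/s

4.2930e+07


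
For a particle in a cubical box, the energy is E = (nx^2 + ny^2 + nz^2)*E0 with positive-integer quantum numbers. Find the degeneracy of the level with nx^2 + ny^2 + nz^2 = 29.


Enumerate all (nx, ny, nz) with nx^2 + ny^2 + nz^2 = 29:
(2,3,4)
(2,4,3)
(3,2,4)
(3,4,2)
(4,2,3)
(4,3,2)
Total degeneracy = 6

6


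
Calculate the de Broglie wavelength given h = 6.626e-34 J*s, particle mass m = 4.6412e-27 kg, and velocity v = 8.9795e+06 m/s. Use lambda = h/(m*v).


lambda = h / (m * v)
= 6.626e-34 / (4.6412e-27 * 8.9795e+06)
= 6.626e-34 / 4.1676e-20
= 1.5899e-14 m

1.5899e-14


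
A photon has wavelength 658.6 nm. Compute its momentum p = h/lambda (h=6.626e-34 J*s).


p = h / lambda
= 6.626e-34 / (658.6e-9)
= 6.626e-34 / 6.5860e-07
= 1.0061e-27 kg*m/s

1.0061e-27


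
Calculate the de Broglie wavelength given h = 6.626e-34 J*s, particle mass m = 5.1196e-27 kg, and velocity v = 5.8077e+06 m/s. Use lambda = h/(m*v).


lambda = h / (m * v)
= 6.626e-34 / (5.1196e-27 * 5.8077e+06)
= 6.626e-34 / 2.9733e-20
= 2.2285e-14 m

2.2285e-14


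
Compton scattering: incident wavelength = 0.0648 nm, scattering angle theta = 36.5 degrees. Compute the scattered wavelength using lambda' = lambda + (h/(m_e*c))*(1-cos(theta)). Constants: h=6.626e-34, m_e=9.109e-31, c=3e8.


Compton wavelength: h/(m_e*c) = 2.4247e-12 m
d_lambda = 2.4247e-12 * (1 - cos(36.5 deg))
= 2.4247e-12 * 0.196143
= 4.7559e-13 m = 0.000476 nm
lambda' = 0.0648 + 0.000476
= 0.065276 nm

0.065276


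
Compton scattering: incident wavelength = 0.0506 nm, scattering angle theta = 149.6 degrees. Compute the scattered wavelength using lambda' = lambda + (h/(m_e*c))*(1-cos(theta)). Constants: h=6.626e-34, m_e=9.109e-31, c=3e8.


Compton wavelength: h/(m_e*c) = 2.4247e-12 m
d_lambda = 2.4247e-12 * (1 - cos(149.6 deg))
= 2.4247e-12 * 1.862514
= 4.5161e-12 m = 0.004516 nm
lambda' = 0.0506 + 0.004516
= 0.055116 nm

0.055116


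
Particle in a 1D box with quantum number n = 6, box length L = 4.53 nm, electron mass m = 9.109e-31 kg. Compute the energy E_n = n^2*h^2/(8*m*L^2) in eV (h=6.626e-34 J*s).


E = n^2 * h^2 / (8 * m * L^2)
= 6^2 * (6.626e-34)^2 / (8 * 9.109e-31 * (4.53e-9)^2)
= 36 * 4.3904e-67 / (8 * 9.109e-31 * 2.0521e-17)
= 1.0569e-19 J
= 0.6598 eV

0.6598


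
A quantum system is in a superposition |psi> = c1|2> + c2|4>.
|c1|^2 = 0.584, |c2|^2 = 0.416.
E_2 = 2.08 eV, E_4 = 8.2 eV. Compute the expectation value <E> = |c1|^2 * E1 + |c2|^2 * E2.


<E> = |c1|^2 * E1 + |c2|^2 * E2
= 0.584 * 2.08 + 0.416 * 8.2
= 1.2147 + 3.4112
= 4.6259 eV

4.6259


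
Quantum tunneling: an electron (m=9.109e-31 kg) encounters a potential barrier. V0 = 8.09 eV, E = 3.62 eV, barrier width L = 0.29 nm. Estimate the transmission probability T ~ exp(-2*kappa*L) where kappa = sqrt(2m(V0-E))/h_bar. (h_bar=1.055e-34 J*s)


V0 - E = 4.47 eV = 7.1609e-19 J
kappa = sqrt(2 * m * (V0-E)) / h_bar
= sqrt(2 * 9.109e-31 * 7.1609e-19) / 1.055e-34
= 1.0826e+10 /m
2*kappa*L = 2 * 1.0826e+10 * 0.29e-9
= 6.2793
T = exp(-6.2793) = 1.874721e-03

1.874721e-03


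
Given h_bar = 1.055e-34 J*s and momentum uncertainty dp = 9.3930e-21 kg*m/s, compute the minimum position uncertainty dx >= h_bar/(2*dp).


dx = h_bar / (2 * dp)
= 1.055e-34 / (2 * 9.3930e-21)
= 1.055e-34 / 1.8786e-20
= 5.6159e-15 m

5.6159e-15


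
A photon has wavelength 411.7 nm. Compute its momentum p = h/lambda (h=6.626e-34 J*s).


p = h / lambda
= 6.626e-34 / (411.7e-9)
= 6.626e-34 / 4.1170e-07
= 1.6094e-27 kg*m/s

1.6094e-27
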